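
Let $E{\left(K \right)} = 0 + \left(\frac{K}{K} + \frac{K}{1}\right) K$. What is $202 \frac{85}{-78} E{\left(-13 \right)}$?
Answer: $-34340$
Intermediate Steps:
$E{\left(K \right)} = K \left(1 + K\right)$ ($E{\left(K \right)} = 0 + \left(1 + K 1\right) K = 0 + \left(1 + K\right) K = 0 + K \left(1 + K\right) = K \left(1 + K\right)$)
$202 \frac{85}{-78} E{\left(-13 \right)} = 202 \frac{85}{-78} \left(- 13 \left(1 - 13\right)\right) = 202 \cdot 85 \left(- \frac{1}{78}\right) \left(\left(-13\right) \left(-12\right)\right) = 202 \left(- \frac{85}{78}\right) 156 = \left(- \frac{8585}{39}\right) 156 = -34340$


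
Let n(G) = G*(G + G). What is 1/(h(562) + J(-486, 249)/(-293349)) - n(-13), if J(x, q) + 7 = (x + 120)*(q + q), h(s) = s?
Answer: -55784718245/165044413 ≈ -338.00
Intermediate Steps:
J(x, q) = -7 + 2*q*(120 + x) (J(x, q) = -7 + (x + 120)*(q + q) = -7 + (120 + x)*(2*q) = -7 + 2*q*(120 + x))
n(G) = 2*G**2 (n(G) = G*(2*G) = 2*G**2)
1/(h(562) + J(-486, 249)/(-293349)) - n(-13) = 1/(562 + (-7 + 240*249 + 2*249*(-486))/(-293349)) - 2*(-13)**2 = 1/(562 + (-7 + 59760 - 242028)*(-1/293349)) - 2*169 = 1/(562 - 182275*(-1/293349)) - 1*338 = 1/(562 + 182275/293349) - 338 = 1/(165044413/293349) - 338 = 293349/165044413 - 338 = -55784718245/165044413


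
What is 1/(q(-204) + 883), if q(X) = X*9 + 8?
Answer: -1/945 ≈ -0.0010582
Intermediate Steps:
q(X) = 8 + 9*X (q(X) = 9*X + 8 = 8 + 9*X)
1/(q(-204) + 883) = 1/((8 + 9*(-204)) + 883) = 1/((8 - 1836) + 883) = 1/(-1828 + 883) = 1/(-945) = -1/945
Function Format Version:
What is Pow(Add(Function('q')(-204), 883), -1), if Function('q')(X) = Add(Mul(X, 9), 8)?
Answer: Rational(-1, 945) ≈ -0.0010582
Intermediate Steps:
Function('q')(X) = Add(8, Mul(9, X)) (Function('q')(X) = Add(Mul(9, X), 8) = Add(8, Mul(9, X)))
Pow(Add(Function('q')(-204), 883), -1) = Pow(Add(Add(8, Mul(9, -204)), 883), -1) = Pow(Add(Add(8, -1836), 883), -1) = Pow(Add(-1828, 883), -1) = Pow(-945, -1) = Rational(-1, 945)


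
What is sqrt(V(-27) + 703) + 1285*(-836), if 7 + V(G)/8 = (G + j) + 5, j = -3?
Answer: -1074260 + sqrt(447) ≈ -1.0742e+6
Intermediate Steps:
V(G) = -40 + 8*G (V(G) = -56 + 8*((G - 3) + 5) = -56 + 8*((-3 + G) + 5) = -56 + 8*(2 + G) = -56 + (16 + 8*G) = -40 + 8*G)
sqrt(V(-27) + 703) + 1285*(-836) = sqrt((-40 + 8*(-27)) + 703) + 1285*(-836) = sqrt((-40 - 216) + 703) - 1074260 = sqrt(-256 + 703) - 1074260 = sqrt(447) - 1074260 = -1074260 + sqrt(447)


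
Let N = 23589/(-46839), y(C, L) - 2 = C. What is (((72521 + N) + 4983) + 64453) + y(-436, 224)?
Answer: 2209590736/15613 ≈ 1.4152e+5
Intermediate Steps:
y(C, L) = 2 + C
N = -7863/15613 (N = 23589*(-1/46839) = -7863/15613 ≈ -0.50362)
(((72521 + N) + 4983) + 64453) + y(-436, 224) = (((72521 - 7863/15613) + 4983) + 64453) + (2 - 436) = ((1132262510/15613 + 4983) + 64453) - 434 = (1210062089/15613 + 64453) - 434 = 2216366778/15613 - 434 = 2209590736/15613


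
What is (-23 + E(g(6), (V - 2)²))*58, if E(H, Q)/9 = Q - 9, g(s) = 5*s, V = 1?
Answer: -5510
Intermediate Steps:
E(H, Q) = -81 + 9*Q (E(H, Q) = 9*(Q - 9) = 9*(-9 + Q) = -81 + 9*Q)
(-23 + E(g(6), (V - 2)²))*58 = (-23 + (-81 + 9*(1 - 2)²))*58 = (-23 + (-81 + 9*(-1)²))*58 = (-23 + (-81 + 9*1))*58 = (-23 + (-81 + 9))*58 = (-23 - 72)*58 = -95*58 = -5510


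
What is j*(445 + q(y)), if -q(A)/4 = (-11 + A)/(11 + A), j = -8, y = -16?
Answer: -16936/5 ≈ -3387.2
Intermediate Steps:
q(A) = -4*(-11 + A)/(11 + A)
j*(445 + q(y)) = -8*(445 + 4*(11 - 1*(-16))/(11 - 16)) = -8*(445 + 4*(11 + 16)/(-5)) = -8*(445 + 4*(-1/5)*27) = -8*(445 - 108/5) = -8*2117/5 = -16936/5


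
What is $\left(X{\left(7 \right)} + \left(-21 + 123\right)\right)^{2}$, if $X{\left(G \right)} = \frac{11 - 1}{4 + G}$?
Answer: $\frac{1281424}{121} \approx 10590.0$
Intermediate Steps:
$X{\left(G \right)} = \frac{10}{4 + G}$
$\left(X{\left(7 \right)} + \left(-21 + 123\right)\right)^{2} = \left(\frac{10}{4 + 7} + \left(-21 + 123\right)\right)^{2} = \left(\frac{10}{11} + 102\right)^{2} = \left(\frac{1132}{11}\right)^{2} = \frac{1281424}{121}$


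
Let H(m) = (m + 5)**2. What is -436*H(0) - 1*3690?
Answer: -14590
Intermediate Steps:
H(m) = (5 + m)**2
-436*H(0) - 1*3690 = -436*(5 + 0)**2 - 1*3690 = -436*5**2 - 3690 = -436*25 - 3690 = -10900 - 3690 = -14590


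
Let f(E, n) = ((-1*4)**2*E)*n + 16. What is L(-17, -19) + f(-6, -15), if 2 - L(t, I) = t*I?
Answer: 1135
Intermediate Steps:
f(E, n) = 16 + 16*E*n (f(E, n) = ((-4)**2*E)*n + 16 = (16*E)*n + 16 = 16*E*n + 16 = 16 + 16*E*n)
L(t, I) = 2 - I*t (L(t, I) = 2 - t*I = 2 - I*t)
L(-17, -19) + f(-6, -15) = (2 - 1*(-19)*(-17)) + (16 + 16*(-6)*(-15)) = (2 - 323) + (16 + 1440) = -321 + 1456 = 1135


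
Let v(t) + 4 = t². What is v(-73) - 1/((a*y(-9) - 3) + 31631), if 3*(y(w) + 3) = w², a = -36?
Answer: 163818299/30764 ≈ 5325.0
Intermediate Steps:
y(w) = -3 + w²/3
v(t) = -4 + t²
v(-73) - 1/((a*y(-9) - 3) + 31631) = (-4 + (-73)²) - 1/((-36*(-3 + (⅓)*(-9)²) - 3) + 31631) = (-4 + 5329) - 1/((-36*(-3 + (⅓)*81) - 3) + 31631) = 5325 - 1/((-36*(-3 + 27) - 3) + 31631) = 5325 - 1/((-36*24 - 3) + 31631) = 5325 - 1/((-864 - 3) + 31631) = 5325 - 1/(-867 + 31631) = 5325 - 1/30764 = 163818299/30764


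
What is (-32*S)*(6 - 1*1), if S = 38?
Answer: -6080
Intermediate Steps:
(-32*S)*(6 - 1*1) = (-32*38)*(6 - 1*1) = -1216*(6 - 1) = -1216*5 = -6080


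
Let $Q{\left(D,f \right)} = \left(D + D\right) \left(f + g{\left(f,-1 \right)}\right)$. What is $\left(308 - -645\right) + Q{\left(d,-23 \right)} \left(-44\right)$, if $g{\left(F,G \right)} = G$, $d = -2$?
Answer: $-3271$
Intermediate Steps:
$Q{\left(D,f \right)} = 2 D \left(-1 + f\right)$ ($Q{\left(D,f \right)} = \left(D + D\right) \left(f - 1\right) = 2 D \left(-1 + f\right)$)
$\left(308 - -645\right) + Q{\left(d,-23 \right)} \left(-44\right) = \left(308 - -645\right) + 2 \left(-2\right) \left(-1 - 23\right) \left(-44\right) = \left(308 + 645\right) + 2 \left(-2\right) \left(-24\right) \left(-44\right) = 953 + 96 \left(-44\right) = 953 - 4224 = -3271$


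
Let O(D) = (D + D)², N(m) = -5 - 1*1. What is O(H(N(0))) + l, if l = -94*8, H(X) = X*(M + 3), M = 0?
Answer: 544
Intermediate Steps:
N(m) = -6 (N(m) = -5 - 1 = -6)
H(X) = 3*X (H(X) = X*(0 + 3) = X*3 = 3*X)
O(D) = 4*D² (O(D) = (2*D)² = 4*D²)
l = -752
O(H(N(0))) + l = 4*(3*(-6))² - 752 = 4*(-18)² - 752 = 4*324 - 752 = 1296 - 752 = 544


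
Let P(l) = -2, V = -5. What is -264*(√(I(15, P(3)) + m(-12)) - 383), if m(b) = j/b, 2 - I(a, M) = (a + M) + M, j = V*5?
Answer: 101112 - 44*I*√249 ≈ 1.0111e+5 - 694.31*I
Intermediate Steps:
j = -25 (j = -5*5 = -25)
I(a, M) = 2 - a - 2*M (I(a, M) = 2 - ((a + M) + M) = 2 - ((M + a) + M) = 2 - (a + 2*M) = 2 + (-a - 2*M) = 2 - a - 2*M)
m(b) = -25/b
-264*(√(I(15, P(3)) + m(-12)) - 383) = -264*(√((2 - 1*15 - 2*(-2)) - 25/(-12)) - 383) = -264*(√((2 - 15 + 4) - 25*(-1/12)) - 383) = -264*(√(-9 + 25/12) - 383) = -264*(√(-83/12) - 383) = -264*(I*√249/6 - 383) = -264*(-383 + I*√249/6) = 101112 - 44*I*√249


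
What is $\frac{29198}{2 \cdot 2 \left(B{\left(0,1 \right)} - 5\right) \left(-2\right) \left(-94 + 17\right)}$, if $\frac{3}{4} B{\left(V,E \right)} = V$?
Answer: $- \frac{14599}{1540} \approx -9.4799$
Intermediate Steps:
$B{\left(V,E \right)} = \frac{4 V}{3}$
$\frac{29198}{2 \cdot 2 \left(B{\left(0,1 \right)} - 5\right) \left(-2\right) \left(-94 + 17\right)} = \frac{29198}{2 \cdot 2 \left(\frac{4}{3} \cdot 0 - 5\right) \left(-2\right) \left(-94 + 17\right)} = \frac{29198}{2 \cdot 2 \left(0 - 5\right) \left(-2\right) \left(-77\right)} = \frac{29198}{2 \cdot 2 \left(-5\right) \left(-2\right) \left(-77\right)} = \frac{29198}{2 \left(-10\right) \left(-2\right) \left(-77\right)} = \frac{29198}{\left(-20\right) \left(-2\right) \left(-77\right)} = \frac{29198}{40 \left(-77\right)} = \frac{29198}{-3080} = 29198 \left(- \frac{1}{3080}\right) = - \frac{14599}{1540}$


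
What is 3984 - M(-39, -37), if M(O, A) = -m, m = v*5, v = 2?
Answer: 3994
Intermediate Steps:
m = 10 (m = 2*5 = 10)
M(O, A) = -10 (M(O, A) = -1*10 = -10)
3984 - M(-39, -37) = 3984 - 1*(-10) = 3984 + 10 = 3994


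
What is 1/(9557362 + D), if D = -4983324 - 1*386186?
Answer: 1/4187852 ≈ 2.3879e-7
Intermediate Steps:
D = -5369510 (D = -4983324 - 386186 = -5369510)
1/(9557362 + D) = 1/(9557362 - 5369510) = 1/4187852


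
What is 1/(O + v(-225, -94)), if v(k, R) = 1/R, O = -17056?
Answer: -94/1603265 ≈ -5.8630e-5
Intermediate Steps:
1/(O + v(-225, -94)) = 1/(-17056 + 1/(-94)) = 1/(-17056 - 1/94) = 1/(-1603265/94) = -94/1603265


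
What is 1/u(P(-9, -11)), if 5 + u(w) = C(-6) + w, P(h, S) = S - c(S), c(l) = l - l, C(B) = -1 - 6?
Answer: -1/23 ≈ -0.043478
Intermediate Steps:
C(B) = -7
c(l) = 0
P(h, S) = S (P(h, S) = S - 1*0 = S + 0 = S)
u(w) = -12 + w (u(w) = -5 + (-7 + w) = -12 + w)
1/u(P(-9, -11)) = 1/(-12 - 11) = 1/(-23) = -1/23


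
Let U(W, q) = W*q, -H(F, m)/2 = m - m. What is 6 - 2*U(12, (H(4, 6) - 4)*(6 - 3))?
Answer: 294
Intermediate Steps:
H(F, m) = 0 (H(F, m) = -2*(m - m) = -2*0 = 0)
6 - 2*U(12, (H(4, 6) - 4)*(6 - 3)) = 6 - 24*(0 - 4)*(6 - 3) = 6 - 24*(-4*3) = 6 - 24*(-12) = 6 - 2*(-144) = 6 + 288 = 294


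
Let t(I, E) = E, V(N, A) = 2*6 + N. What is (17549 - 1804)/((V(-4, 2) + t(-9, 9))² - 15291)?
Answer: -15745/15002 ≈ -1.0495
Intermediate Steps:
V(N, A) = 12 + N
(17549 - 1804)/((V(-4, 2) + t(-9, 9))² - 15291) = (17549 - 1804)/(((12 - 4) + 9)² - 15291) = 15745/((8 + 9)² - 15291) = 15745/(17² - 15291) = 15745/(289 - 15291) = 15745/(-15002) = 15745*(-1/15002) = -15745/15002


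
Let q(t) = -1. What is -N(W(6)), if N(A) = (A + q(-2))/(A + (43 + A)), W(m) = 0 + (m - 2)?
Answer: -1/17 ≈ -0.058824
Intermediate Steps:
W(m) = -2 + m (W(m) = 0 + (-2 + m) = -2 + m)
N(A) = (-1 + A)/(43 + 2*A) (N(A) = (A - 1)/(A + (43 + A)) = (-1 + A)/(43 + 2*A))
-N(W(6)) = -(-1 + (-2 + 6))/(43 + 2*(-2 + 6)) = -(-1 + 4)/(43 + 2*4) = -3/(43 + 8) = -3/51 = -1*1/17 = -1/17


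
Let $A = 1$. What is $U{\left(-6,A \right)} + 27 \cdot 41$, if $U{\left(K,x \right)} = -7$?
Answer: $1100$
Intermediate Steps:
$U{\left(-6,A \right)} + 27 \cdot 41 = -7 + 27 \cdot 41 = -7 + 1107 = 1100$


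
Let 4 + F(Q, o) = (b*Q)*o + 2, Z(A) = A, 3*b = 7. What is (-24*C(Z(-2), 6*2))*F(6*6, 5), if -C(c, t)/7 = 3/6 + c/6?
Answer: 11704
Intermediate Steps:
b = 7/3 (b = (⅓)*7 = 7/3 ≈ 2.3333)
F(Q, o) = -2 + 7*Q*o/3 (F(Q, o) = -4 + ((7*Q/3)*o + 2) = -4 + (7*Q*o/3 + 2) = -4 + (2 + 7*Q*o/3) = -2 + 7*Q*o/3)
C(c, t) = -7/2 - 7*c/6 (C(c, t) = -7*(3/6 + c/6) = -7*(3*(⅙) + c*(⅙)) = -7*(½ + c/6) = -7/2 - 7*c/6)
(-24*C(Z(-2), 6*2))*F(6*6, 5) = (-24*(-7/2 - 7/6*(-2)))*(-2 + (7/3)*(6*6)*5) = (-24*(-7/2 + 7/3))*(-2 + (7/3)*36*5) = (-24*(-7/6))*(-2 + 420) = 28*418 = 11704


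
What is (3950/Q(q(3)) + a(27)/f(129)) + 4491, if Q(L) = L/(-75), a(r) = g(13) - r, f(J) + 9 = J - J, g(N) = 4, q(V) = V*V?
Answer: -255808/9 ≈ -28423.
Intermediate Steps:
q(V) = V²
f(J) = -9 (f(J) = -9 + (J - J) = -9 + 0 = -9)
a(r) = 4 - r
Q(L) = -L/75 (Q(L) = L*(-1/75) = -L/75)
(3950/Q(q(3)) + a(27)/f(129)) + 4491 = (3950/((-1/75*3²)) + (4 - 1*27)/(-9)) + 4491 = (3950/((-1/75*9)) + (4 - 27)*(-⅑)) + 4491 = (3950/(-3/25) - 23*(-⅑)) + 4491 = (3950*(-25/3) + 23/9) + 4491 = (-98750/3 + 23/9) + 4491 = -296227/9 + 4491 = -255808/9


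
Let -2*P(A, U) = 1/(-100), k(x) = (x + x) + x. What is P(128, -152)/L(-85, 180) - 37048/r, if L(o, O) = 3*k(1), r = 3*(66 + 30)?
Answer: -77183/600 ≈ -128.64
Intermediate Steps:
r = 288 (r = 3*96 = 288)
k(x) = 3*x (k(x) = 2*x + x = 3*x)
L(o, O) = 9 (L(o, O) = 3*(3*1) = 3*3 = 9)
P(A, U) = 1/200 (P(A, U) = -1/(2*(-100)) = -(-1)/(2*100) = -½*(-1/100) = 1/200)
P(128, -152)/L(-85, 180) - 37048/r = (1/200)/9 - 37048/288 = (1/200)*(⅑) - 37048*1/288 = 1/1800 - 4631/36 = -77183/600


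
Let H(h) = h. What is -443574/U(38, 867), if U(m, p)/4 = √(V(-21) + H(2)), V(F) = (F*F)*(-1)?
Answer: 221787*I*√439/878 ≈ 5292.7*I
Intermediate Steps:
V(F) = -F² (V(F) = F²*(-1) = -F²)
U(m, p) = 4*I*√439 (U(m, p) = 4*√(-1*(-21)² + 2) = 4*√(-1*441 + 2) = 4*√(-441 + 2) = 4*√(-439) = 4*(I*√439) = 4*I*√439)
-443574/U(38, 867) = -443574*(-I*√439/1756) = -(-221787)*I*√439/878 = 221787*I*√439/878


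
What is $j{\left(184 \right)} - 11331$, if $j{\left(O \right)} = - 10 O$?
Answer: $-13171$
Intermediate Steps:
$j{\left(184 \right)} - 11331 = \left(-10\right) 184 - 11331 = -1840 - 11331 = -13171$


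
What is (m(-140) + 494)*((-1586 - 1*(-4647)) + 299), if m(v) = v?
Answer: 1189440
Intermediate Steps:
(m(-140) + 494)*((-1586 - 1*(-4647)) + 299) = (-140 + 494)*((-1586 - 1*(-4647)) + 299) = 354*((-1586 + 4647) + 299) = 354*(3061 + 299) = 354*3360 = 1189440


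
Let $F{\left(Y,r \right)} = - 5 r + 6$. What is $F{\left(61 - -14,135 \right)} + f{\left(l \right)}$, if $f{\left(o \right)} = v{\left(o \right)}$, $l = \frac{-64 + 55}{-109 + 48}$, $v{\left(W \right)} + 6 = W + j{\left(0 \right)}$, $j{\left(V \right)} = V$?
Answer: $- \frac{41166}{61} \approx -674.85$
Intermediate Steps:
$v{\left(W \right)} = -6 + W$ ($v{\left(W \right)} = -6 + \left(W + 0\right) = -6 + W$)
$F{\left(Y,r \right)} = 6 - 5 r$
$l = \frac{9}{61}$ ($l = - \frac{9}{-61} = \left(-9\right) \left(- \frac{1}{61}\right) = \frac{9}{61} \approx 0.14754$)
$f{\left(o \right)} = -6 + o$
$F{\left(61 - -14,135 \right)} + f{\left(l \right)} = \left(6 - 675\right) + \left(-6 + \frac{9}{61}\right) = \left(6 - 675\right) - \frac{357}{61} = -669 - \frac{357}{61} = - \frac{41166}{61}$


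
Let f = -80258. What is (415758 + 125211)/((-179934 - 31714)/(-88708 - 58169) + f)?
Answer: -79455903813/11787842618 ≈ -6.7405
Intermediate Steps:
(415758 + 125211)/((-179934 - 31714)/(-88708 - 58169) + f) = (415758 + 125211)/((-179934 - 31714)/(-88708 - 58169) - 80258) = 540969/(-211648/(-146877) - 80258) = 540969/(-211648*(-1/146877) - 80258) = 540969/(211648/146877 - 80258) = 540969/(-11787842618/146877) = 540969*(-146877/11787842618) = -79455903813/11787842618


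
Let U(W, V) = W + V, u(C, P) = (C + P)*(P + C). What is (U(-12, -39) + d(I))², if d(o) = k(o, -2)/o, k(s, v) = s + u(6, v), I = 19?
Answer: 872356/361 ≈ 2416.5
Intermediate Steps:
u(C, P) = (C + P)² (u(C, P) = (C + P)*(C + P) = (C + P)²)
k(s, v) = s + (6 + v)²
U(W, V) = V + W
d(o) = (16 + o)/o (d(o) = (o + (6 - 2)²)/o = (o + 4²)/o = (o + 16)/o = (16 + o)/o)
(U(-12, -39) + d(I))² = ((-39 - 12) + (16 + 19)/19)² = (-51 + (1/19)*35)² = (-51 + 35/19)² = (-934/19)² = 872356/361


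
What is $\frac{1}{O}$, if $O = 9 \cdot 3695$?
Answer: $\frac{1}{33255} \approx 3.0071 \cdot 10^{-5}$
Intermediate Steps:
$O = 33255$
$\frac{1}{O} = \frac{1}{33255}$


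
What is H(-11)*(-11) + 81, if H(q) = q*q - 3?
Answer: -1217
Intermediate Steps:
H(q) = -3 + q² (H(q) = q² - 3 = -3 + q²)
H(-11)*(-11) + 81 = (-3 + (-11)²)*(-11) + 81 = (-3 + 121)*(-11) + 81 = 118*(-11) + 81 = -1298 + 81 = -1217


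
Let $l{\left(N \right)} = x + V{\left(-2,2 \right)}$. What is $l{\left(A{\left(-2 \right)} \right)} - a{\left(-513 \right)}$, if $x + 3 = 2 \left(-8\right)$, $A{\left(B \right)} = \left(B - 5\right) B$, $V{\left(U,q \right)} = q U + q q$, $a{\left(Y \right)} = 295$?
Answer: $-314$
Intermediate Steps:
$V{\left(U,q \right)} = q^{2} + U q$ ($V{\left(U,q \right)} = U q + q^{2} = q^{2} + U q$)
$A{\left(B \right)} = B \left(-5 + B\right)$ ($A{\left(B \right)} = \left(-5 + B\right) B = B \left(-5 + B\right)$)
$x = -19$ ($x = -3 + 2 \left(-8\right) = -3 - 16 = -19$)
$l{\left(N \right)} = -19$ ($l{\left(N \right)} = -19 + 2 \left(-2 + 2\right) = -19 + 2 \cdot 0 = -19 + 0 = -19$)
$l{\left(A{\left(-2 \right)} \right)} - a{\left(-513 \right)} = -19 - 295 = -314$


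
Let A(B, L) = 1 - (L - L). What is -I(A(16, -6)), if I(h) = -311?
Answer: 311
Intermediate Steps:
A(B, L) = 1 (A(B, L) = 1 - 1*0 = 1 + 0 = 1)
-I(A(16, -6)) = -1*(-311) = 311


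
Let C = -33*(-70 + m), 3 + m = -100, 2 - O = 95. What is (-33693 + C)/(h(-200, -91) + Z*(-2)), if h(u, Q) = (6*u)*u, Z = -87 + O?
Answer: -1166/10015 ≈ -0.11643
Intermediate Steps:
O = -93 (O = 2 - 1*95 = 2 - 95 = -93)
m = -103 (m = -3 - 100 = -103)
Z = -180 (Z = -87 - 93 = -180)
h(u, Q) = 6*u²
C = 5709 (C = -33*(-70 - 103) = -33*(-173) = 5709)
(-33693 + C)/(h(-200, -91) + Z*(-2)) = (-33693 + 5709)/(6*(-200)² - 180*(-2)) = -27984/(6*40000 + 360) = -27984/(240000 + 360) = -27984/240360 = -27984*1/240360 = -1166/10015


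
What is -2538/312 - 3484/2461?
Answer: -1222171/127972 ≈ -9.5503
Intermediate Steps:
-2538/312 - 3484/2461 = -2538*1/312 - 3484*1/2461 = -423/52 - 3484/2461 = -1222171/127972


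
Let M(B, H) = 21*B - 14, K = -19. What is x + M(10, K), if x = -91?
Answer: 105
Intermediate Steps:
M(B, H) = -14 + 21*B
x + M(10, K) = -91 + (-14 + 21*10) = -91 + (-14 + 210) = -91 + 196 = 105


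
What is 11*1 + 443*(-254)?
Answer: -112511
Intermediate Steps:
11*1 + 443*(-254) = 11 - 112522 = -112511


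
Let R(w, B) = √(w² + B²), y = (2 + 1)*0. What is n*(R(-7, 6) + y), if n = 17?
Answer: 17*√85 ≈ 156.73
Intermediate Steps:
y = 0 (y = 3*0 = 0)
R(w, B) = √(B² + w²)
n*(R(-7, 6) + y) = 17*(√(6² + (-7)²) + 0) = 17*(√(36 + 49) + 0) = 17*(√85 + 0) = 17*√85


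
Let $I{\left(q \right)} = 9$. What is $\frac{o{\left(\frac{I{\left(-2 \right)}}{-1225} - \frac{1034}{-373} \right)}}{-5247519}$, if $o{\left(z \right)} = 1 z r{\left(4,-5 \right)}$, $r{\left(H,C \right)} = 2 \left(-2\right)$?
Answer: $\frac{5053172}{2397722619075} \approx 2.1075 \cdot 10^{-6}$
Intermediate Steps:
$r{\left(H,C \right)} = -4$
$o{\left(z \right)} = - 4 z$ ($o{\left(z \right)} = 1 z \left(-4\right) = z \left(-4\right) = - 4 z$)
$\frac{o{\left(\frac{I{\left(-2 \right)}}{-1225} - \frac{1034}{-373} \right)}}{-5247519} = \frac{\left(-4\right) \left(\frac{9}{-1225} - \frac{1034}{-373}\right)}{-5247519} = - 4 \left(9 \left(- \frac{1}{1225}\right) - - \frac{1034}{373}\right) \left(- \frac{1}{5247519}\right) = - 4 \left(- \frac{9}{1225} + \frac{1034}{373}\right) \left(- \frac{1}{5247519}\right) = \left(-4\right) \frac{1263293}{456925} \left(- \frac{1}{5247519}\right) = \left(- \frac{5053172}{456925}\right) \left(- \frac{1}{5247519}\right) = \frac{5053172}{2397722619075}$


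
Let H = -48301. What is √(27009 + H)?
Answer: 2*I*√5323 ≈ 145.92*I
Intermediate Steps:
√(27009 + H) = √(27009 - 48301) = √(-21292) = 2*I*√5323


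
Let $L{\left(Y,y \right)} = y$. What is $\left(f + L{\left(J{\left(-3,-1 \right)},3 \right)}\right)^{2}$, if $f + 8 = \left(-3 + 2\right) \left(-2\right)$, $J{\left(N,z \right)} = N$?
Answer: $9$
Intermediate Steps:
$f = -6$ ($f = -8 + \left(-3 + 2\right) \left(-2\right) = -8 - -2 = -8 + 2 = -6$)
$\left(f + L{\left(J{\left(-3,-1 \right)},3 \right)}\right)^{2} = \left(-6 + 3\right)^{2} = \left(-3\right)^{2} = 9$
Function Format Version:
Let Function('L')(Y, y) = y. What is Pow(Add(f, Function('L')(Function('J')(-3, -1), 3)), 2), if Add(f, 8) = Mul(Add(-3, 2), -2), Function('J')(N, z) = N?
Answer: 9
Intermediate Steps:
f = -6 (f = Add(-8, Mul(Add(-3, 2), -2)) = Add(-8, Mul(-1, -2)) = Add(-8, 2) = -6)
Pow(Add(f, Function('L')(Function('J')(-3, -1), 3)), 2) = Pow(Add(-6, 3), 2) = Pow(-3, 2) = 9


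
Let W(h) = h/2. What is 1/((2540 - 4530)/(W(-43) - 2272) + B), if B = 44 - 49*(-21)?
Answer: 4587/4925831 ≈ 0.00093121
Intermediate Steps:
W(h) = h/2 (W(h) = h*(1/2) = h/2)
B = 1073 (B = 44 + 1029 = 1073)
1/((2540 - 4530)/(W(-43) - 2272) + B) = 1/((2540 - 4530)/((1/2)*(-43) - 2272) + 1073) = 1/(-1990/(-43/2 - 2272) + 1073) = 1/(-1990/(-4587/2) + 1073) = 1/(-1990*(-2/4587) + 1073) = 1/(3980/4587 + 1073) = 1/(4925831/4587) = 4587/4925831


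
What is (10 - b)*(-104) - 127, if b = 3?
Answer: -855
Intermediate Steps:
(10 - b)*(-104) - 127 = (10 - 1*3)*(-104) - 127 = (10 - 3)*(-104) - 127 = 7*(-104) - 127 = -728 - 127 = -855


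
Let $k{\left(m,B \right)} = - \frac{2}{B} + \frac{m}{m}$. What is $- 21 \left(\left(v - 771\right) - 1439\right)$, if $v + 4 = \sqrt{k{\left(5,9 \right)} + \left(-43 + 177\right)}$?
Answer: $46494 - 7 \sqrt{1213} \approx 46250.0$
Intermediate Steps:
$k{\left(m,B \right)} = 1 - \frac{2}{B}$ ($k{\left(m,B \right)} = - \frac{2}{B} + 1 = 1 - \frac{2}{B}$)
$v = -4 + \frac{\sqrt{1213}}{3}$ ($v = -4 + \sqrt{\frac{-2 + 9}{9} + \left(-43 + 177\right)} = -4 + \sqrt{\frac{1}{9} \cdot 7 + 134} = -4 + \sqrt{\frac{7}{9} + 134} = -4 + \sqrt{\frac{1213}{9}} = -4 + \frac{\sqrt{1213}}{3} \approx 7.6094$)
$- 21 \left(\left(v - 771\right) - 1439\right) = - 21 \left(\left(\left(-4 + \frac{\sqrt{1213}}{3}\right) - 771\right) - 1439\right) = - 21 \left(\left(-775 + \frac{\sqrt{1213}}{3}\right) - 1439\right) = - 21 \left(-2214 + \frac{\sqrt{1213}}{3}\right) = 46494 - 7 \sqrt{1213}$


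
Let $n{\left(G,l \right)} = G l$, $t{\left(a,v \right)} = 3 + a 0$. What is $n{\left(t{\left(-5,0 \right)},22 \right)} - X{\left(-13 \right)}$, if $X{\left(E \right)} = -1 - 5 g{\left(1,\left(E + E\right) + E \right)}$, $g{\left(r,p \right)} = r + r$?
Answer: $77$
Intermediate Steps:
$g{\left(r,p \right)} = 2 r$
$t{\left(a,v \right)} = 3$ ($t{\left(a,v \right)} = 3 + 0 = 3$)
$X{\left(E \right)} = -11$ ($X{\left(E \right)} = -1 - 5 \cdot 2 \cdot 1 = -1 - 10 = -11$)
$n{\left(t{\left(-5,0 \right)},22 \right)} - X{\left(-13 \right)} = 3 \cdot 22 - -11 = 66 + 11 = 77$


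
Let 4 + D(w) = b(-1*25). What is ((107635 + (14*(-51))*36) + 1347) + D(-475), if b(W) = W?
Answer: 83249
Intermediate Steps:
D(w) = -29 (D(w) = -4 - 1*25 = -4 - 25 = -29)
((107635 + (14*(-51))*36) + 1347) + D(-475) = ((107635 + (14*(-51))*36) + 1347) - 29 = ((107635 - 714*36) + 1347) - 29 = ((107635 - 25704) + 1347) - 29 = (81931 + 1347) - 29 = 83278 - 29 = 83249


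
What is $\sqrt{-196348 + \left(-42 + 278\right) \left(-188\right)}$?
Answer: $2 i \sqrt{60179} \approx 490.63 i$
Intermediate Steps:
$\sqrt{-196348 + \left(-42 + 278\right) \left(-188\right)} = \sqrt{-196348 + 236 \left(-188\right)} = \sqrt{-196348 - 44368} = \sqrt{-240716} = 2 i \sqrt{60179}$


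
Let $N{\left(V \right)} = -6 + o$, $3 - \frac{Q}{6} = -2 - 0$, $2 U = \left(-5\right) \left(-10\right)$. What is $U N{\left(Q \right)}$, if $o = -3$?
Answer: $-225$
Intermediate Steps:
$U = 25$ ($U = \frac{\left(-5\right) \left(-10\right)}{2} = \frac{1}{2} \cdot 50 = 25$)
$Q = 30$ ($Q = 18 - 6 \left(-2 - 0\right) = 18 - 6 \left(-2 + \left(-1 + 1\right)\right) = 18 - 6 \left(-2 + 0\right) = 18 - -12 = 18 + 12 = 30$)
$N{\left(V \right)} = -9$ ($N{\left(V \right)} = -6 - 3 = -9$)
$U N{\left(Q \right)} = 25 \left(-9\right) = -225$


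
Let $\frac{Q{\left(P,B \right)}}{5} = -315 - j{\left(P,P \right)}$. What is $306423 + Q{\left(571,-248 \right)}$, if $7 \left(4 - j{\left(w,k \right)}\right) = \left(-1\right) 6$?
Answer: $\frac{2133766}{7} \approx 3.0482 \cdot 10^{5}$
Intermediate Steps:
$j{\left(w,k \right)} = \frac{34}{7}$ ($j{\left(w,k \right)} = 4 - \frac{\left(-1\right) 6}{7} = 4 - - \frac{6}{7} = 4 + \frac{6}{7} = \frac{34}{7}$)
$Q{\left(P,B \right)} = - \frac{11195}{7}$ ($Q{\left(P,B \right)} = 5 \left(-315 - \frac{34}{7}\right) = 5 \left(- \frac{2239}{7}\right) = - \frac{11195}{7}$)
$306423 + Q{\left(571,-248 \right)} = 306423 - \frac{11195}{7} = \frac{2133766}{7}$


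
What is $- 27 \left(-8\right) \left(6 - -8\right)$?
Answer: $3024$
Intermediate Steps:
$- 27 \left(-8\right) \left(6 - -8\right) = - \left(-216\right) \left(6 + 8\right) = - \left(-216\right) 14 = \left(-1\right) \left(-3024\right) = 3024$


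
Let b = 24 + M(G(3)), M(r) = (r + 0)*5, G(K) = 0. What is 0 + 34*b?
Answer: 816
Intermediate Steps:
M(r) = 5*r (M(r) = r*5 = 5*r)
b = 24 (b = 24 + 5*0 = 24 + 0 = 24)
0 + 34*b = 0 + 34*24 = 0 + 816 = 816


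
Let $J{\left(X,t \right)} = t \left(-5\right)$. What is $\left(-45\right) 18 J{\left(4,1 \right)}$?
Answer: $4050$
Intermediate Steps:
$J{\left(X,t \right)} = - 5 t$
$\left(-45\right) 18 J{\left(4,1 \right)} = \left(-45\right) 18 \left(\left(-5\right) 1\right) = \left(-810\right) \left(-5\right) = 4050$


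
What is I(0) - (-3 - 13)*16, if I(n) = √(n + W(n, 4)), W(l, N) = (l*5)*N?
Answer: 256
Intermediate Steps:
W(l, N) = 5*N*l (W(l, N) = (5*l)*N = 5*N*l)
I(n) = √21*√n (I(n) = √(n + 5*4*n) = √(n + 20*n) = √(21*n) = √21*√n)
I(0) - (-3 - 13)*16 = √21*√0 - (-3 - 13)*16 = √21*0 - (-16)*16 = 0 - 1*(-256) = 0 + 256 = 256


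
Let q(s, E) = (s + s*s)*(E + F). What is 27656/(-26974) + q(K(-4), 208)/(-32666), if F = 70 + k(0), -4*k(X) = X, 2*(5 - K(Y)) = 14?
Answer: -229602110/220283171 ≈ -1.0423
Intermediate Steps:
K(Y) = -2 (K(Y) = 5 - ½*14 = 5 - 7 = -2)
k(X) = -X/4
F = 70 (F = 70 - ¼*0 = 70 + 0 = 70)
q(s, E) = (70 + E)*(s + s²) (q(s, E) = (s + s*s)*(E + 70) = (s + s²)*(70 + E) = (70 + E)*(s + s²))
27656/(-26974) + q(K(-4), 208)/(-32666) = 27656/(-26974) - 2*(70 + 208 + 70*(-2) + 208*(-2))/(-32666) = 27656*(-1/26974) - 2*(70 + 208 - 140 - 416)*(-1/32666) = -13828/13487 - 2*(-278)*(-1/32666) = -13828/13487 + 556*(-1/32666) = -13828/13487 - 278/16333 = -229602110/220283171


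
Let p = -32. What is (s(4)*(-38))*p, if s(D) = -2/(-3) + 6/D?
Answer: 7904/3 ≈ 2634.7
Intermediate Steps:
s(D) = ⅔ + 6/D (s(D) = -2*(-⅓) + 6/D = ⅔ + 6/D)
(s(4)*(-38))*p = ((⅔ + 6/4)*(-38))*(-32) = ((⅔ + 6*(¼))*(-38))*(-32) = ((⅔ + 3/2)*(-38))*(-32) = ((13/6)*(-38))*(-32) = -247/3*(-32) = 7904/3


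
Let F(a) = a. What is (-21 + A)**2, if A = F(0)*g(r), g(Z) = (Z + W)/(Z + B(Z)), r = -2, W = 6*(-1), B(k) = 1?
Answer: 441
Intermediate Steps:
W = -6
g(Z) = (-6 + Z)/(1 + Z) (g(Z) = (Z - 6)/(Z + 1) = (-6 + Z)/(1 + Z))
A = 0 (A = 0*((-6 - 2)/(1 - 2)) = 0*(-8/(-1)) = 0*(-1*(-8)) = 0*8 = 0)
(-21 + A)**2 = (-21 + 0)**2 = (-21)**2 = 441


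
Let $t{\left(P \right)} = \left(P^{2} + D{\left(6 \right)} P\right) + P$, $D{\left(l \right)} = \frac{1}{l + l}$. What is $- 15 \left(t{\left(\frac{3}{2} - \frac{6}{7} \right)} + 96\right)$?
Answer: $- \frac{571005}{392} \approx -1456.6$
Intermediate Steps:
$D{\left(l \right)} = \frac{1}{2 l}$
$t{\left(P \right)} = P^{2} + \frac{13 P}{12}$ ($t{\left(P \right)} = \left(P^{2} + \frac{1}{2 \cdot 6} P\right) + P = \left(P^{2} + \frac{1}{2} \cdot \frac{1}{6} P\right) + P = \left(P^{2} + \frac{P}{12}\right) + P = P^{2} + \frac{13 P}{12}$)
$- 15 \left(t{\left(\frac{3}{2} - \frac{6}{7} \right)} + 96\right) = - 15 \left(\frac{\left(\frac{3}{2} - \frac{6}{7}\right) \left(13 + 12 \left(\frac{3}{2} - \frac{6}{7}\right)\right)}{12} + 96\right) = - 15 \left(\frac{1}{12} \cdot \frac{9}{14} \left(13 + 12 \cdot \frac{9}{14}\right) + 96\right) = - 15 \left(\frac{1}{12} \cdot \frac{9}{14} \left(13 + \frac{54}{7}\right) + 96\right) = - 15 \left(\frac{1}{12} \cdot \frac{9}{14} \cdot \frac{145}{7} + 96\right) = - 15 \left(\frac{435}{392} + 96\right) = \left(-15\right) \frac{38067}{392} = - \frac{571005}{392}$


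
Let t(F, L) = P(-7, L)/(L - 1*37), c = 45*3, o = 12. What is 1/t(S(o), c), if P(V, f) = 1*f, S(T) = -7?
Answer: 98/135 ≈ 0.72593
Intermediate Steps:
c = 135
P(V, f) = f
t(F, L) = L/(-37 + L) (t(F, L) = L/(L - 1*37) = L/(L - 37) = L/(-37 + L))
1/t(S(o), c) = 1/(135/(-37 + 135)) = 1/(135/98) = 98/135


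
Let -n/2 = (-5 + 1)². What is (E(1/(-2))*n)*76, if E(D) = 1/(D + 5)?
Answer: -4864/9 ≈ -540.44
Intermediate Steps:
n = -32 (n = -2*(-5 + 1)² = -2*(-4)² = -2*16 = -32)
E(D) = 1/(5 + D)
(E(1/(-2))*n)*76 = (-32/(5 + 1/(-2)))*76 = (-32/(5 - ½))*76 = (-32/(9/2))*76 = ((2/9)*(-32))*76 = -64/9*76 = -4864/9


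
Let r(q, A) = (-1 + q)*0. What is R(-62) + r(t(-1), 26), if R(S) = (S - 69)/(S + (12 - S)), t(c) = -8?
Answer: -131/12 ≈ -10.917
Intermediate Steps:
R(S) = -23/4 + S/12 (R(S) = (-69 + S)/12 = (-69 + S)*(1/12) = -23/4 + S/12)
r(q, A) = 0
R(-62) + r(t(-1), 26) = (-23/4 + (1/12)*(-62)) + 0 = (-23/4 - 31/6) + 0 = -131/12 + 0 = -131/12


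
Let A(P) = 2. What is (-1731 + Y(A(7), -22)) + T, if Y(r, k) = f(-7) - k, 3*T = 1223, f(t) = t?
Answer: -3925/3 ≈ -1308.3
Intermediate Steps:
T = 1223/3 (T = (1/3)*1223 = 1223/3 ≈ 407.67)
Y(r, k) = -7 - k
(-1731 + Y(A(7), -22)) + T = (-1731 + (-7 - 1*(-22))) + 1223/3 = (-1731 + (-7 + 22)) + 1223/3 = (-1731 + 15) + 1223/3 = -1716 + 1223/3 = -3925/3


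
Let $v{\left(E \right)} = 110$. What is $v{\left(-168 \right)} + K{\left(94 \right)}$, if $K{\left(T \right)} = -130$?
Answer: $-20$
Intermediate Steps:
$v{\left(-168 \right)} + K{\left(94 \right)} = 110 - 130 = -20$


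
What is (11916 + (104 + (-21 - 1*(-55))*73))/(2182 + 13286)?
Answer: 2417/2578 ≈ 0.93755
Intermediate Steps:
(11916 + (104 + (-21 - 1*(-55))*73))/(2182 + 13286) = (11916 + (104 + (-21 + 55)*73))/15468 = (11916 + (104 + 34*73))*(1/15468) = (11916 + (104 + 2482))*(1/15468) = (11916 + 2586)*(1/15468) = 14502*(1/15468) = 2417/2578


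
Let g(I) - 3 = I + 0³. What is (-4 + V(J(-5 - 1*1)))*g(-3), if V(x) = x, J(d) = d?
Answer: 0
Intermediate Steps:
g(I) = 3 + I (g(I) = 3 + (I + 0³) = 3 + (I + 0) = 3 + I)
(-4 + V(J(-5 - 1*1)))*g(-3) = (-4 + (-5 - 1*1))*(3 - 3) = (-4 + (-5 - 1))*0 = (-4 - 6)*0 = -10*0 = 0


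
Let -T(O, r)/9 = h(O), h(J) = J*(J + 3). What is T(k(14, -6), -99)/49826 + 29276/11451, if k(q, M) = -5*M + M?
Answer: 695961872/285278763 ≈ 2.4396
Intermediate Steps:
k(q, M) = -4*M
h(J) = J*(3 + J)
T(O, r) = -9*O*(3 + O)
T(k(14, -6), -99)/49826 + 29276/11451 = -9*(-4*(-6))*(3 - 4*(-6))/49826 + 29276/11451 = -9*24*(3 + 24)*(1/49826) + 29276*(1/11451) = -9*24*27*(1/49826) + 29276/11451 = -5832*1/49826 + 29276/11451 = -2916/24913 + 29276/11451 = 695961872/285278763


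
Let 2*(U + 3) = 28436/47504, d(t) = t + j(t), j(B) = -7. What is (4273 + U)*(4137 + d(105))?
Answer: 429548211015/23752 ≈ 1.8085e+7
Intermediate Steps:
d(t) = -7 + t (d(t) = t - 7 = -7 + t)
U = -64147/23752 (U = -3 + (28436/47504)/2 = -3 + (28436*(1/47504))/2 = -3 + (1/2)*(7109/11876) = -3 + 7109/23752 = -64147/23752 ≈ -2.7007)
(4273 + U)*(4137 + d(105)) = (4273 - 64147/23752)*(4137 + (-7 + 105)) = 101428149*(4137 + 98)/23752 = (101428149/23752)*4235 = 429548211015/23752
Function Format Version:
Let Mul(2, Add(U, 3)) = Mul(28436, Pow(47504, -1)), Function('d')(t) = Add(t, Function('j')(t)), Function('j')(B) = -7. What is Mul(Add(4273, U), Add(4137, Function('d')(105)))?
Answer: Rational(429548211015, 23752) ≈ 1.8085e+7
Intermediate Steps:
Function('d')(t) = Add(-7, t) (Function('d')(t) = Add(t, -7) = Add(-7, t))
U = Rational(-64147, 23752) (U = Add(-3, Mul(Rational(1, 2), Mul(28436, Pow(47504, -1)))) = Add(-3, Mul(Rational(1, 2), Mul(28436, Rational(1, 47504)))) = Add(-3, Mul(Rational(1, 2), Rational(7109, 11876))) = Add(-3, Rational(7109, 23752)) = Rational(-64147, 23752) ≈ -2.7007)
Mul(Add(4273, U), Add(4137, Function('d')(105))) = Mul(Add(4273, Rational(-64147, 23752)), Add(4137, Add(-7, 105))) = Mul(Rational(101428149, 23752), Add(4137, 98)) = Mul(Rational(101428149, 23752), 4235) = Rational(429548211015, 23752)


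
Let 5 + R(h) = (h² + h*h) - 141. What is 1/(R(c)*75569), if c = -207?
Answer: 1/6465079088 ≈ 1.5468e-10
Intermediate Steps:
R(h) = -146 + 2*h² (R(h) = -5 + ((h² + h*h) - 141) = -5 + ((h² + h²) - 141) = -5 + (2*h² - 141) = -5 + (-141 + 2*h²) = -146 + 2*h²)
1/(R(c)*75569) = 1/(-146 + 2*(-207)²*75569) = (1/75569)/(-146 + 2*42849) = (1/75569)/(-146 + 85698) = (1/75569)/85552 = (1/85552)*(1/75569) = 1/6465079088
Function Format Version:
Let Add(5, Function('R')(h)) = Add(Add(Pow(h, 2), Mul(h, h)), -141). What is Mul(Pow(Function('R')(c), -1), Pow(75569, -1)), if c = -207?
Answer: Rational(1, 6465079088) ≈ 1.5468e-10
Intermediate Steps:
Function('R')(h) = Add(-146, Mul(2, Pow(h, 2))) (Function('R')(h) = Add(-5, Add(Add(Pow(h, 2), Mul(h, h)), -141)) = Add(-5, Add(Add(Pow(h, 2), Pow(h, 2)), -141)) = Add(-5, Add(Mul(2, Pow(h, 2)), -141)) = Add(-5, Add(-141, Mul(2, Pow(h, 2)))) = Add(-146, Mul(2, Pow(h, 2))))
Mul(Pow(Function('R')(c), -1), Pow(75569, -1)) = Mul(Pow(Add(-146, Mul(2, Pow(-207, 2))), -1), Pow(75569, -1)) = Mul(Pow(Add(-146, Mul(2, 42849)), -1), Rational(1, 75569)) = Mul(Pow(Add(-146, 85698), -1), Rational(1, 75569)) = Mul(Pow(85552, -1), Rational(1, 75569)) = Mul(Rational(1, 85552), Rational(1, 75569)) = Rational(1, 6465079088)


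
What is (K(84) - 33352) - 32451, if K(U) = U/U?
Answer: -65802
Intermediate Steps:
K(U) = 1
(K(84) - 33352) - 32451 = (1 - 33352) - 32451 = -33351 - 32451 = -65802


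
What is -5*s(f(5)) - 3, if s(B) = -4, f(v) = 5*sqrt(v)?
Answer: 17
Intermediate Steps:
-5*s(f(5)) - 3 = -5*(-4) - 3 = 20 - 3 = 17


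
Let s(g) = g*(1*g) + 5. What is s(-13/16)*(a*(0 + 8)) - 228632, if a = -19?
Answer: -7343755/32 ≈ -2.2949e+5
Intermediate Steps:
s(g) = 5 + g² (s(g) = g*g + 5 = g² + 5 = 5 + g²)
s(-13/16)*(a*(0 + 8)) - 228632 = (5 + (-13/16)²)*(-19*(0 + 8)) - 228632 = (5 + (-13*1/16)²)*(-19*8) - 228632 = (5 + (-13/16)²)*(-152) - 228632 = (5 + 169/256)*(-152) - 228632 = (1449/256)*(-152) - 228632 = -27531/32 - 228632 = -7343755/32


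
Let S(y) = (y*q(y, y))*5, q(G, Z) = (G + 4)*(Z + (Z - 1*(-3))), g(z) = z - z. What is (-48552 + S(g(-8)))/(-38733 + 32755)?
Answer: 3468/427 ≈ 8.1218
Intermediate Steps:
g(z) = 0
q(G, Z) = (3 + 2*Z)*(4 + G) (q(G, Z) = (4 + G)*(Z + (Z + 3)) = (4 + G)*(Z + (3 + Z)) = (4 + G)*(3 + 2*Z) = (3 + 2*Z)*(4 + G))
S(y) = 5*y*(12 + 2*y² + 11*y) (S(y) = (y*(12 + 3*y + 8*y + 2*y*y))*5 = (y*(12 + 3*y + 8*y + 2*y²))*5 = (y*(12 + 2*y² + 11*y))*5 = 5*y*(12 + 2*y² + 11*y))
(-48552 + S(g(-8)))/(-38733 + 32755) = (-48552 + 5*0*(12 + 2*0² + 11*0))/(-38733 + 32755) = (-48552 + 5*0*(12 + 2*0 + 0))/(-5978) = (-48552 + 5*0*(12 + 0 + 0))*(-1/5978) = (-48552 + 5*0*12)*(-1/5978) = (-48552 + 0)*(-1/5978) = -48552*(-1/5978) = 3468/427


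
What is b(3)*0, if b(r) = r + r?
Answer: 0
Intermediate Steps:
b(r) = 2*r
b(3)*0 = (2*3)*0 = 6*0 = 0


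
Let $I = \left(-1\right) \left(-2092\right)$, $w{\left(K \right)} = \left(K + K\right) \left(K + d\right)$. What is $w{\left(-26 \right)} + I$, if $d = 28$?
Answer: $1988$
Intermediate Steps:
$w{\left(K \right)} = 2 K \left(28 + K\right)$ ($w{\left(K \right)} = \left(K + K\right) \left(K + 28\right) = 2 K \left(28 + K\right)$)
$I = 2092$
$w{\left(-26 \right)} + I = 2 \left(-26\right) \left(28 - 26\right) + 2092 = 2 \left(-26\right) 2 + 2092 = -104 + 2092 = 1988$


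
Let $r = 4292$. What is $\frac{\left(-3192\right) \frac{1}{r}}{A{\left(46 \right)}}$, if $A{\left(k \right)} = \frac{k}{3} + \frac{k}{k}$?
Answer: $- \frac{342}{7511} \approx -0.045533$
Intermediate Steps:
$A{\left(k \right)} = 1 + \frac{k}{3}$ ($A{\left(k \right)} = k \frac{1}{3} + 1 = \frac{k}{3} + 1 = 1 + \frac{k}{3}$)
$\frac{\left(-3192\right) \frac{1}{r}}{A{\left(46 \right)}} = \frac{\left(-3192\right) \frac{1}{4292}}{1 + \frac{1}{3} \cdot 46} = \frac{\left(-3192\right) \frac{1}{4292}}{1 + \frac{46}{3}} = - \frac{798}{1073 \cdot \frac{49}{3}} = \left(- \frac{798}{1073}\right) \frac{3}{49} = - \frac{342}{7511}$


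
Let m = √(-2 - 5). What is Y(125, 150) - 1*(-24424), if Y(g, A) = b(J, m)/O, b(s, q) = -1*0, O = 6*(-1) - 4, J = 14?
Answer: 24424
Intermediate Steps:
m = I*√7 (m = √(-7) = I*√7 ≈ 2.6458*I)
O = -10 (O = -6 - 4 = -10)
b(s, q) = 0
Y(g, A) = 0 (Y(g, A) = 0/(-10) = 0*(-⅒) = 0)
Y(125, 150) - 1*(-24424) = 0 - 1*(-24424) = 0 + 24424 = 24424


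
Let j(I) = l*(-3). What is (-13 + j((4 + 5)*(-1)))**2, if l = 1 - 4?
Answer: 16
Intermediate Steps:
l = -3
j(I) = 9 (j(I) = -3*(-3) = 9)
(-13 + j((4 + 5)*(-1)))**2 = (-13 + 9)**2 = (-4)**2 = 16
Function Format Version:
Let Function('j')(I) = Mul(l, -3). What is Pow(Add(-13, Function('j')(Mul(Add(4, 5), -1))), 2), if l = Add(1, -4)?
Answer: 16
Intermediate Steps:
l = -3
Function('j')(I) = 9 (Function('j')(I) = Mul(-3, -3) = 9)
Pow(Add(-13, Function('j')(Mul(Add(4, 5), -1))), 2) = Pow(Add(-13, 9), 2) = Pow(-4, 2) = 16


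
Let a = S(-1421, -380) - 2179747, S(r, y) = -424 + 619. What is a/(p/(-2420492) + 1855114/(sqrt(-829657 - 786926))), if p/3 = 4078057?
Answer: 104338224077142950879939712/20162933638121564563731247 - 23688913440442686983867392*I*sqrt(1616583)/20162933638121564563731247 ≈ 5.1748 - 1493.8*I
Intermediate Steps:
S(r, y) = 195
p = 12234171 (p = 3*4078057 = 12234171)
a = -2179552 (a = 195 - 2179747 = -2179552)
a/(p/(-2420492) + 1855114/(sqrt(-829657 - 786926))) = -2179552/(12234171/(-2420492) + 1855114/(sqrt(-829657 - 786926))) = -2179552/(12234171*(-1/2420492) + 1855114/(sqrt(-1616583))) = -2179552/(-12234171/2420492 + 1855114/((I*sqrt(1616583)))) = -2179552/(-12234171/2420492 + 1855114*(-I*sqrt(1616583)/1616583)) = -2179552/(-12234171/2420492 - 1855114*I*sqrt(1616583)/1616583)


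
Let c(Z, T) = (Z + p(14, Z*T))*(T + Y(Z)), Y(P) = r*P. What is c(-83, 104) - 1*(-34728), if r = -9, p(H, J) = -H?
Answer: -47819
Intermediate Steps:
Y(P) = -9*P
c(Z, T) = (-14 + Z)*(T - 9*Z) (c(Z, T) = (Z - 1*14)*(T - 9*Z) = (Z - 14)*(T - 9*Z) = (-14 + Z)*(T - 9*Z))
c(-83, 104) - 1*(-34728) = (-14*104 - 9*(-83)² + 126*(-83) + 104*(-83)) - 1*(-34728) = (-1456 - 9*6889 - 10458 - 8632) + 34728 = (-1456 - 62001 - 10458 - 8632) + 34728 = -82547 + 34728 = -47819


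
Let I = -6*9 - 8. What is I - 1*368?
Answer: -430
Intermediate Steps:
I = -62 (I = -54 - 8 = -62)
I - 1*368 = -62 - 1*368 = -62 - 368 = -430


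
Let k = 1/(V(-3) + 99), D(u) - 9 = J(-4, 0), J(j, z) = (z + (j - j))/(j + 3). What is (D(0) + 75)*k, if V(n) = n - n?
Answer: 28/33 ≈ 0.84848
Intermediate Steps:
V(n) = 0
J(j, z) = z/(3 + j) (J(j, z) = (z + 0)/(3 + j) = z/(3 + j))
D(u) = 9 (D(u) = 9 + 0/(3 - 4) = 9 + 0/(-1) = 9 + 0*(-1) = 9 + 0 = 9)
k = 1/99 (k = 1/(0 + 99) = 1/99 ≈ 0.010101)
(D(0) + 75)*k = (9 + 75)*(1/99) = 84*(1/99) = 28/33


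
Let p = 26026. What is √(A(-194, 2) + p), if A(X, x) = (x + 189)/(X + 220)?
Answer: √17598542/26 ≈ 161.35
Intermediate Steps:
A(X, x) = (189 + x)/(220 + X)
√(A(-194, 2) + p) = √((189 + 2)/(220 - 194) + 26026) = √(191/26 + 26026) = √(676867/26) = √17598542/26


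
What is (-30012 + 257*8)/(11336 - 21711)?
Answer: 27956/10375 ≈ 2.6946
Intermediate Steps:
(-30012 + 257*8)/(11336 - 21711) = (-30012 + 2056)/(-10375) = -27956*(-1/10375) = 27956/10375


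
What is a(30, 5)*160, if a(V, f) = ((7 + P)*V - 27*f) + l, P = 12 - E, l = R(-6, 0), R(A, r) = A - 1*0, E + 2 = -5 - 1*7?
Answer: 135840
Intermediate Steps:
E = -14 (E = -2 + (-5 - 1*7) = -2 + (-5 - 7) = -2 - 12 = -14)
R(A, r) = A (R(A, r) = A + 0 = A)
l = -6
P = 26 (P = 12 - 1*(-14) = 12 + 14 = 26)
a(V, f) = -6 - 27*f + 33*V (a(V, f) = ((7 + 26)*V - 27*f) - 6 = (33*V - 27*f) - 6 = (-27*f + 33*V) - 6 = -6 - 27*f + 33*V)
a(30, 5)*160 = (-6 - 27*5 + 33*30)*160 = (-6 - 135 + 990)*160 = 849*160 = 135840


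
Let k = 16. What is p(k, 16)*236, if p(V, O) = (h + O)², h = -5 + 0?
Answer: 28556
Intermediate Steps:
h = -5
p(V, O) = (-5 + O)²
p(k, 16)*236 = (-5 + 16)²*236 = 11²*236 = 121*236 = 28556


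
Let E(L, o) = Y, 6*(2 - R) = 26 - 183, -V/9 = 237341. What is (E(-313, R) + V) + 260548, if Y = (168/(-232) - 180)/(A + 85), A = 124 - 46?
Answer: -8865593008/4727 ≈ -1.8755e+6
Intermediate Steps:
V = -2136069 (V = -9*237341 = -2136069)
A = 78
R = 169/6 (R = 2 - (26 - 183)/6 = 2 - ⅙*(-157) = 2 + 157/6 = 169/6 ≈ 28.167)
Y = -5241/4727 (Y = (168/(-232) - 180)/(78 + 85) = (168*(-1/232) - 180)/163 = (-21/29 - 180)*(1/163) = -5241/29*1/163 = -5241/4727 ≈ -1.1087)
E(L, o) = -5241/4727
(E(-313, R) + V) + 260548 = (-5241/4727 - 2136069) + 260548 = -10097203404/4727 + 260548 = -8865593008/4727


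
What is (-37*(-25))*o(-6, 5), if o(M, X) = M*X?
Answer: -27750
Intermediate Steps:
(-37*(-25))*o(-6, 5) = (-37*(-25))*(-6*5) = 925*(-30) = -27750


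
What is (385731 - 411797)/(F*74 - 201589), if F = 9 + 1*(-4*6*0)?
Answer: 26066/200923 ≈ 0.12973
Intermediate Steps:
F = 9 (F = 9 + 1*(-24*0) = 9 + 1*0 = 9 + 0 = 9)
(385731 - 411797)/(F*74 - 201589) = (385731 - 411797)/(9*74 - 201589) = -26066/(666 - 201589) = -26066/(-200923) = -26066*(-1/200923) = 26066/200923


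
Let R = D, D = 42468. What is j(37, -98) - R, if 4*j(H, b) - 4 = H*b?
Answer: -86747/2 ≈ -43374.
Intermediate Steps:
j(H, b) = 1 + H*b/4 (j(H, b) = 1 + (H*b)/4 = 1 + H*b/4)
R = 42468
j(37, -98) - R = (1 + (¼)*37*(-98)) - 1*42468 = (1 - 1813/2) - 42468 = -1811/2 - 42468 = -86747/2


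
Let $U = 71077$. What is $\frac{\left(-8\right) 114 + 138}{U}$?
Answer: $- \frac{774}{71077} \approx -0.01089$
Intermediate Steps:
$\frac{\left(-8\right) 114 + 138}{U} = \frac{\left(-8\right) 114 + 138}{71077} = \left(-912 + 138\right) \frac{1}{71077} = \left(-774\right) \frac{1}{71077} = - \frac{774}{71077}$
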